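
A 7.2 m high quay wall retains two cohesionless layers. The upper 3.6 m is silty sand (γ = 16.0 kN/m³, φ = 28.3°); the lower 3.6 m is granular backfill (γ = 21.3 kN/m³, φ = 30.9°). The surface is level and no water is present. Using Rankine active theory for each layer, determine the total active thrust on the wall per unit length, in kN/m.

148 kN/m

K_a1 = tan²(45°−28.3°/2) = 0.3568; K_a2 = tan²(45°−30.9°/2) = 0.3214.
Layer 1: σ at base = K_a1 γ₁ h₁ = 20.55 kPa; P₁ = ½×20.55×3.6 = 36.99.
Layer 2: σ_v at top = γ₁h₁ = 57.60; σ_h top = K_a2×57.60 = 18.51; σ_h base = K_a2×(57.60+21.3×3.6) = 43.16.
P₂ = ½(18.51+43.16)×3.6 = 111.0. Total P_a = 36.99+111.0 = 148.0 kN/m.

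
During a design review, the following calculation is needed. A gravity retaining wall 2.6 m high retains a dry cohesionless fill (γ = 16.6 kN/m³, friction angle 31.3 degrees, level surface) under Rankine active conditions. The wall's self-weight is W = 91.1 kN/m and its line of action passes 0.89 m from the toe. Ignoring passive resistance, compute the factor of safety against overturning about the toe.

K_a = tan²(45° − 31.3°/2) = 0.3162.
P_a = ½K_aγH² = 0.5×0.3162×16.6×2.6² = 17.74 kN/m, acting at H/3 = 0.8667 m above the base.
Overturning moment M_o = P_a × H/3 = 17.74 × 0.8667 = 15.38.
Resisting moment M_r = W × 0.89 = 91.1 × 0.89 = 81.08.
FS_overturning = M_r/M_o = 81.08/15.38 = 5.273.

5.27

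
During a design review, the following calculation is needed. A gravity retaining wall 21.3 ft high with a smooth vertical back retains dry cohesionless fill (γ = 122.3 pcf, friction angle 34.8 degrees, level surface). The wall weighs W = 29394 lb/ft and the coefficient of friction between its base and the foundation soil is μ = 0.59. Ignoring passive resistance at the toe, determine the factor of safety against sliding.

K_a = tan²(45° − 34.8°/2) = 0.2733.
P_a = ½K_aγH² = 0.5×0.2733×122.3×21.3² = 7582 lb/ft, acting at H/3 = 7.100 ft above the base.
FS_sliding = μW / P_a = 0.59×29394 / 7582 = 2.287.

2.29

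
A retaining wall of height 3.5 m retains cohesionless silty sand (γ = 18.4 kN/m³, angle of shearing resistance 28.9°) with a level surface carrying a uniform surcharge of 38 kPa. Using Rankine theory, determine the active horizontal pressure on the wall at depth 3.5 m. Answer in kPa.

35.7 kPa

K_a = (1 − sin φ)/(1 + sin φ) = 0.3484.
σ_v = γz + q = 18.4 × 3.5 + 38 = 102.4 kPa.
σ_h = K_a σ_v = 0.3484 × 102.4 = 35.67 kPa.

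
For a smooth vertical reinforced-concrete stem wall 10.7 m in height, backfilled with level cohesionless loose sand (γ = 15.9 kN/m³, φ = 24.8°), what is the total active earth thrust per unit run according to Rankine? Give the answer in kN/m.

K_a = tan²(45° − φ/2) = 0.4090.
P_a = ½ K_a γ H² = 0.5 × 0.4090 × 15.9 × 10.7² = 372.3 kN/m.

372 kN/m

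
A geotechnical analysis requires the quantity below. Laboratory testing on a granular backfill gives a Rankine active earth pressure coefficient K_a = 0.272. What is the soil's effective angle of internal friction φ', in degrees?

34.9°

K_a = tan²(45° − φ/2) ⇒ 45° − φ/2 = arctan(√0.272) = 27.54°.
φ = 2(45° − 27.54°) = 34.91°.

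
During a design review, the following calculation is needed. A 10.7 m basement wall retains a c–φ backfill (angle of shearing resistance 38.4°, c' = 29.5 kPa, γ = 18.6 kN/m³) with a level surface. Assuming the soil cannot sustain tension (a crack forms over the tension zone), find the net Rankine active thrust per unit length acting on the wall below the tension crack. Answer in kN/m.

37.2 kN/m

K_a = 0.2337; √K_a = 0.4834.
Tension-crack depth z_c = 2c/(γ√K_a) = 2×29.5/(18.6×0.4834) = 6.562 m.
σ_a at base = K_a γ H − 2c√K_a = 0.2337×18.6×10.7 − 2×29.5×0.4834 = 17.99 kPa.
P_a = ½ × 17.99 × (H − z_c) = 0.5×17.99×4.138 = 37.22 kN/m.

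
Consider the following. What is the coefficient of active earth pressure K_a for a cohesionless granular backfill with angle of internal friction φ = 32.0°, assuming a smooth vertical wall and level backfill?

0.307

K_a = tan²(45° − φ/2) = tan²(29.00°) = 0.3073.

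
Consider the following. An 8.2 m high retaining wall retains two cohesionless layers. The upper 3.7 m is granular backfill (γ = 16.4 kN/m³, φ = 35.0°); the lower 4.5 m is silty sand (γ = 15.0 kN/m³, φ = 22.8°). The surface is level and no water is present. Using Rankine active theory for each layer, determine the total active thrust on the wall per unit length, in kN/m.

K_a1 = tan²(45°−35.0°/2) = 0.2710; K_a2 = tan²(45°−22.8°/2) = 0.4414.
Layer 1: σ at base = K_a1 γ₁ h₁ = 16.44 kPa; P₁ = ½×16.44×3.7 = 30.42.
Layer 2: σ_v at top = γ₁h₁ = 60.68; σ_h top = K_a2×60.68 = 26.79; σ_h base = K_a2×(60.68+15.0×4.5) = 56.58.
P₂ = ½(26.79+56.58)×4.5 = 187.6. Total P_a = 30.42+187.6 = 218.0 kN/m.

218 kN/m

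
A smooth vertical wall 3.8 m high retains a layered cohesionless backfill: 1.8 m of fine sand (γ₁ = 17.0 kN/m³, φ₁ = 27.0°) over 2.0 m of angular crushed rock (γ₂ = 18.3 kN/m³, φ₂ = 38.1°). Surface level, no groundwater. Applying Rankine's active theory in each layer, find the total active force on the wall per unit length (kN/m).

33.5 kN/m

K_a1 = tan²(45°−27.0°/2) = 0.3755; K_a2 = tan²(45°−38.1°/2) = 0.2368.
Layer 1: σ at base = K_a1 γ₁ h₁ = 11.49 kPa; P₁ = ½×11.49×1.8 = 10.34.
Layer 2: σ_v at top = γ₁h₁ = 30.60; σ_h top = K_a2×30.60 = 7.247; σ_h base = K_a2×(30.60+18.3×2.0) = 15.92.
P₂ = ½(7.247+15.92)×2.0 = 23.16. Total P_a = 10.34+23.16 = 33.50 kN/m.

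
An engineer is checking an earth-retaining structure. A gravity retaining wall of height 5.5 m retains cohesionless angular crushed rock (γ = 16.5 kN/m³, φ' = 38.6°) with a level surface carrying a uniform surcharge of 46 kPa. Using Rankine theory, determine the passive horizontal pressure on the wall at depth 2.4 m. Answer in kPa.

370 kPa

K_p = (1 + sin φ)/(1 − sin φ) = 4.317.
σ_v = γz + q = 16.5 × 2.4 + 46 = 85.60 kPa.
σ_h = K_p σ_v = 4.317 × 85.60 = 369.6 kPa.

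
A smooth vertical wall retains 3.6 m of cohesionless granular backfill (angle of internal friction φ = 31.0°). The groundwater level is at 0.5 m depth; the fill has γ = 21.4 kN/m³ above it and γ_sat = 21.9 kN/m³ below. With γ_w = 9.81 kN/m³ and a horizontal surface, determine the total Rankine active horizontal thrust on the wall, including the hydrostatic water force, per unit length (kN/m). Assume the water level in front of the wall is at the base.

K_a = tan²(45° − φ/2) = 0.3201.
γ' = 21.9 − 9.81 = 12.09 kN/m³. Depth below WT = 3.1 m.
σ'_h at WT = K_a γ d_w = 3.425 kPa; at base = 3.425 + K_a γ' × 3.1 = 15.42 kPa.
P₁ (0–0.5 m) = ½×3.425×0.5 = 0.8563. P₂ (0.5–3.6 m) = ½(3.425+15.42)×3.1 = 29.21.
P_w = ½ γ_w h₂² = 0.5×9.81×3.1² = 47.14. Total = 0.8563+29.21+47.14 = 77.21 kN/m.

77.2 kN/m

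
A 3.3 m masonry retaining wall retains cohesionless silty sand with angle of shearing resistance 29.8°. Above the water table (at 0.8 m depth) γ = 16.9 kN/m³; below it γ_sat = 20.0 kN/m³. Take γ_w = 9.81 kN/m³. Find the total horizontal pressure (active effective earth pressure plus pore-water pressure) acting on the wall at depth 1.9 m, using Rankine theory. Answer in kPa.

K_a = (1 − sin φ)/(1 + sin φ) = 0.3360.
γ' = 20.0 − 9.81 = 10.19 kN/m³.
Effective vertical stress at 1.9 m: σ'_v = 16.9×0.8 + 10.19×1.10 = 24.73 kPa.
σ'_h = K_a σ'_v = 0.3360 × 24.73 = 8.310 kPa; u = γ_w × 1.10 = 10.79 kPa.
Total σ_h = 8.310 + 10.79 = 19.10 kPa.

19.1 kPa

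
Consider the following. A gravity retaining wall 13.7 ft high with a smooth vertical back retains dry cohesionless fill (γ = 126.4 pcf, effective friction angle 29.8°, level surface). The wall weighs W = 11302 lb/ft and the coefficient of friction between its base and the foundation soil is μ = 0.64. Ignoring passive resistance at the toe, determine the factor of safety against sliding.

K_a = tan²(45° − 29.8°/2) = 0.3360.
P_a = ½K_aγH² = 0.5×0.3360×126.4×13.7² = 3986 lb/ft, acting at H/3 = 4.567 ft above the base.
FS_sliding = μW / P_a = 0.64×11302 / 3986 = 1.815.

1.81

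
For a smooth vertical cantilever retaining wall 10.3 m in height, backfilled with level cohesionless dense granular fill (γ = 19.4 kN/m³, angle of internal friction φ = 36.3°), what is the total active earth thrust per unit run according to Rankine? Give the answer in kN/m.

K_a = tan²(45° − φ/2) = 0.2563.
P_a = ½ K_a γ H² = 0.5 × 0.2563 × 19.4 × 10.3² = 263.7 kN/m.

264 kN/m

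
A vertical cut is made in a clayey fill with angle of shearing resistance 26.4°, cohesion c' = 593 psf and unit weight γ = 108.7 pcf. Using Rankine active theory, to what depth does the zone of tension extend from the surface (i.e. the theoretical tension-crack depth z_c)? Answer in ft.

K_a = tan²(45° − 26.4°/2) = 0.3844; √K_a = 0.6200.
The active pressure is zero where K_a γ z = 2c√K_a, so z_c = 2c/(γ√K_a) = 2×593/(108.7×0.6200) = 17.60 ft.

17.6 ft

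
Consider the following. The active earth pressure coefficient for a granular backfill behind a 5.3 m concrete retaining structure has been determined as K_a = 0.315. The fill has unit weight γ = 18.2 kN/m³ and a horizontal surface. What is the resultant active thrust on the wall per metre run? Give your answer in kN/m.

80.5 kN/m

P = ½ K_a γ H² = 0.5 × 0.315 × 18.2 × 5.3² = 80.52 kN/m.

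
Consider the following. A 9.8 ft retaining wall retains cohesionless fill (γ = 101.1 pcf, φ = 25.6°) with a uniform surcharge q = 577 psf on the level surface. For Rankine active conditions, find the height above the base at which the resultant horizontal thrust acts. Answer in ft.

4.15 ft

K_a = 0.3966.
Triangular part P₁ = ½K_aγH² = 1925 at H/3 = 3.267 ft; rectangular part P₂ = K_a q H = 2242 at H/2 = 4.900 ft.
ȳ = (P₁·3.267 + P₂·4.900)/(P₁+P₂) = 4.145 ft.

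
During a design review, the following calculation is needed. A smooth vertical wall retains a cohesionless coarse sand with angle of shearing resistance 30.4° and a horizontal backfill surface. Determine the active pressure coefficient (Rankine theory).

K_a = tan²(45° − φ/2) = tan²(29.80°) = 0.3280.

0.328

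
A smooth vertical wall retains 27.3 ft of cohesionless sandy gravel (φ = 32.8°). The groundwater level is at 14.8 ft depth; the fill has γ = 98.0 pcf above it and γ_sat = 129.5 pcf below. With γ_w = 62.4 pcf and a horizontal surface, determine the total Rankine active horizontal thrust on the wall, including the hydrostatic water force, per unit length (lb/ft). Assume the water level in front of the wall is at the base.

15000 lb/ft

K_a = tan²(45° − φ/2) = 0.2973.
γ' = 129.5 − 62.4 = 67.10 pcf. Depth below WT = 12.5 ft.
σ'_h at WT = K_a γ d_w = 431.1 psf; at base = 431.1 + K_a γ' × 12.5 = 680.5 psf.
P₁ (0–14.8 ft) = ½×431.1×14.8 = 3191. P₂ (14.8–27.3 ft) = ½(431.1+680.5)×12.5 = 6948.
P_w = ½ γ_w h₂² = 0.5×62.4×12.5² = 4875. Total = 3191+6948+4875 = 15010 lb/ft.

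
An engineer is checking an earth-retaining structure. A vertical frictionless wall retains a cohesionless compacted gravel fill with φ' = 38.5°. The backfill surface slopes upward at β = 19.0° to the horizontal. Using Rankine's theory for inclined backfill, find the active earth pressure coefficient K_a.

0.266

K_a = cos β · (cos β − √(cos²β − cos²φ)) / (cos β + √(cos²β − cos²φ)).
cos β = 0.9455, cos φ = 0.7826, √(cos²β − cos²φ) = 0.5306.
K_a = 0.9455 × (0.9455 − 0.5306)/(0.9455 + 0.5306) = 0.2658.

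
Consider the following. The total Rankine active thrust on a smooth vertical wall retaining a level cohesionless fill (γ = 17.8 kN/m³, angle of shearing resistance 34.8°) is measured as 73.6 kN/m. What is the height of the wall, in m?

K_a = 0.2733. P_a = ½ K_a γ H² ⇒ H = √(2P_a/(K_a γ)).
H = √(2×73.6/(0.2733×17.8)) = 5.501 m.

5.50 m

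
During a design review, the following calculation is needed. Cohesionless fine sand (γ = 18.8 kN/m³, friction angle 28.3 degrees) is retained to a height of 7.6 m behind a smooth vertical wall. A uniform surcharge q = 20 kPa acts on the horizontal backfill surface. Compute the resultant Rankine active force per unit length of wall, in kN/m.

K_a = tan²(45° − φ/2) = 0.3568.
Soil triangle: ½ K_a γ H² = 0.5×0.3568×18.8×7.6² = 193.7 kN/m.
Surcharge rectangle: K_a q H = 0.3568×20×7.6 = 54.23 kN/m.
Total = 193.7 + 54.23 = 247.9 kN/m.

248 kN/m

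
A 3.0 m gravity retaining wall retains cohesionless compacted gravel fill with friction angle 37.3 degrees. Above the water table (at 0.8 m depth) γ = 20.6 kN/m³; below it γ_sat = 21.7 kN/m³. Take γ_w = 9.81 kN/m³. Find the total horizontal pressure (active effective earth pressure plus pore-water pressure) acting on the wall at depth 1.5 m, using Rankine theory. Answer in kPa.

13.0 kPa

K_a = (1 − sin φ)/(1 + sin φ) = 0.2453.
γ' = 21.7 − 9.81 = 11.89 kN/m³.
Effective vertical stress at 1.5 m: σ'_v = 20.6×0.8 + 11.89×0.700 = 24.80 kPa.
σ'_h = K_a σ'_v = 0.2453 × 24.80 = 6.085 kPa; u = γ_w × 0.700 = 6.867 kPa.
Total σ_h = 6.085 + 6.867 = 12.95 kPa.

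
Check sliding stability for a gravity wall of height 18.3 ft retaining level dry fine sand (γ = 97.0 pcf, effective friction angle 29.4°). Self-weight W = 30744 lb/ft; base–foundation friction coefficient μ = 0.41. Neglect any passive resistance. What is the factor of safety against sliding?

2.27

K_a = tan²(45° − 29.4°/2) = 0.3415.
P_a = ½K_aγH² = 0.5×0.3415×97.0×18.3² = 5546 lb/ft, acting at H/3 = 6.100 ft above the base.
FS_sliding = μW / P_a = 0.41×30744 / 5546 = 2.273.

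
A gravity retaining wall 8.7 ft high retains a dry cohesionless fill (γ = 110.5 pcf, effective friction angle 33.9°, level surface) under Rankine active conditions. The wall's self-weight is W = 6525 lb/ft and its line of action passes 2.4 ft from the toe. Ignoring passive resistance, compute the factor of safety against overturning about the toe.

K_a = tan²(45° − 33.9°/2) = 0.2839.
P_a = ½K_aγH² = 0.5×0.2839×110.5×8.7² = 1187 lb/ft, acting at H/3 = 2.900 ft above the base.
Overturning moment M_o = P_a × H/3 = 1187 × 2.900 = 3443.
Resisting moment M_r = W × 2.4 = 6525 × 2.4 = 15660.
FS_overturning = M_r/M_o = 15660/3443 = 4.548.

4.55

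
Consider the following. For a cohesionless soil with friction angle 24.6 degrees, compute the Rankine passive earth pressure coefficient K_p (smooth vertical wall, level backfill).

K_p = (1 + sin φ)/(1 − sin φ) = tan²(45° + 24.6°/2) = 2.426.

2.43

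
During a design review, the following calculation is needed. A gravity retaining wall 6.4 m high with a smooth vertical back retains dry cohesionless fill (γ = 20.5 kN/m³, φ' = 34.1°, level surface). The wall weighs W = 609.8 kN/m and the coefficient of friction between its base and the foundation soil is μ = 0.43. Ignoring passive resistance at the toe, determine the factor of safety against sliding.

K_a = tan²(45° − 34.1°/2) = 0.2815.
P_a = ½K_aγH² = 0.5×0.2815×20.5×6.4² = 118.2 kN/m, acting at H/3 = 2.133 m above the base.
FS_sliding = μW / P_a = 0.43×609.8 / 118.2 = 2.218.

2.22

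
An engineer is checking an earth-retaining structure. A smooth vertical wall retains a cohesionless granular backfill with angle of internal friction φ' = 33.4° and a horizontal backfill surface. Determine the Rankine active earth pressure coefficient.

K_a = tan²(45° − φ/2) = tan²(28.30°) = 0.2899.

0.290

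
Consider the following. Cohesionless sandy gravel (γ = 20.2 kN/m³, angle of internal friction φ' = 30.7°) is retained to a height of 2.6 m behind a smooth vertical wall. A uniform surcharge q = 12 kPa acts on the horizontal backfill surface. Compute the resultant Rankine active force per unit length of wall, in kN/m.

32.2 kN/m

K_a = tan²(45° − φ/2) = 0.3240.
Soil triangle: ½ K_a γ H² = 0.5×0.3240×20.2×2.6² = 22.12 kN/m.
Surcharge rectangle: K_a q H = 0.3240×12×2.6 = 10.11 kN/m.
Total = 22.12 + 10.11 = 32.23 kN/m.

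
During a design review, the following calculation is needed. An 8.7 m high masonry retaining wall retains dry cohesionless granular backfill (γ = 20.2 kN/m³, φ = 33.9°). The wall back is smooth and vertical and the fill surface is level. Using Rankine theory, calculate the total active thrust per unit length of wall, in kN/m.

K_a = tan²(45° − φ/2) = 0.2839.
P_a = ½ K_a γ H² = 0.5 × 0.2839 × 20.2 × 8.7² = 217.0 kN/m.

217 kN/m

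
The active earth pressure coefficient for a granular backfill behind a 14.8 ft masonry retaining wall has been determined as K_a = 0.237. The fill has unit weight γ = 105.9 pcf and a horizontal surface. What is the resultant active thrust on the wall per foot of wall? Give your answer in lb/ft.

2750 lb/ft

P = ½ K_a γ H² = 0.5 × 0.237 × 105.9 × 14.8² = 2749 lb/ft.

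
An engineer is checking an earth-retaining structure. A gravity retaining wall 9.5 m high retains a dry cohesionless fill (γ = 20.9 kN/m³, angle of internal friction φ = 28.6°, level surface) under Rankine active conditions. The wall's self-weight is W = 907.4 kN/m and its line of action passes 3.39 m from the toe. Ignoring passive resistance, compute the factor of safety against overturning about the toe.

K_a = tan²(45° − 28.6°/2) = 0.3525.
P_a = ½K_aγH² = 0.5×0.3525×20.9×9.5² = 332.5 kN/m, acting at H/3 = 3.167 m above the base.
Overturning moment M_o = P_a × H/3 = 332.5 × 3.167 = 1053.
Resisting moment M_r = W × 3.39 = 907.4 × 3.39 = 3076.
FS_overturning = M_r/M_o = 3076/1053 = 2.922.

2.92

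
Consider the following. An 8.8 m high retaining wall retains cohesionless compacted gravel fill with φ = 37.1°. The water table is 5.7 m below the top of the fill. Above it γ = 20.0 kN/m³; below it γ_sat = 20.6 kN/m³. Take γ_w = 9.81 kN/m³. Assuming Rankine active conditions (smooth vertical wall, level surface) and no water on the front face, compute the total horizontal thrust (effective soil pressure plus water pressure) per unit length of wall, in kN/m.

K_a = tan²(45° − φ/2) = 0.2475.
γ' = 20.6 − 9.81 = 10.79 kN/m³. Depth below WT = 3.1 m.
σ'_h at WT = K_a γ d_w = 28.21 kPa; at base = 28.21 + K_a γ' × 3.1 = 36.49 kPa.
P₁ (0–5.7 m) = ½×28.21×5.7 = 80.41. P₂ (5.7–8.8 m) = ½(28.21+36.49)×3.1 = 100.3.
P_w = ½ γ_w h₂² = 0.5×9.81×3.1² = 47.14. Total = 80.41+100.3+47.14 = 227.8 kN/m.

228 kN/m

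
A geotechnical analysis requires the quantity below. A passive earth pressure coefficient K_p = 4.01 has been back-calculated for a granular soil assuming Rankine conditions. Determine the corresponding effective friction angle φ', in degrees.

36.9°

K_p = (1+sin φ)/(1−sin φ) ⇒ sin φ = (K_p − 1)/(K_p + 1) = 0.6008.
φ = arcsin(0.6008) = 36.93°.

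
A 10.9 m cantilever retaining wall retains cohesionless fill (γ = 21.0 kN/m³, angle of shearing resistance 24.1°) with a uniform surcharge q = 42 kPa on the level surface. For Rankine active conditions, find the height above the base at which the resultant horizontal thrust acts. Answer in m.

K_a = 0.4201.
Triangular part P₁ = ½K_aγH² = 524.1 at H/3 = 3.633 m; rectangular part P₂ = K_a q H = 192.3 at H/2 = 5.450 m.
ȳ = (P₁·3.633 + P₂·5.450)/(P₁+P₂) = 4.121 m.

4.12 m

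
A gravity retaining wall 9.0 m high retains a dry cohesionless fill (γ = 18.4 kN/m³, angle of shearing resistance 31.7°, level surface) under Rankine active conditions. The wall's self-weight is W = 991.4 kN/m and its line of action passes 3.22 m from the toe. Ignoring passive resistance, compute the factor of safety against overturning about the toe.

K_a = tan²(45° − 31.7°/2) = 0.3111.
P_a = ½K_aγH² = 0.5×0.3111×18.4×9.0² = 231.8 kN/m, acting at H/3 = 3.000 m above the base.
Overturning moment M_o = P_a × H/3 = 231.8 × 3.000 = 695.4.
Resisting moment M_r = W × 3.22 = 991.4 × 3.22 = 3192.
FS_overturning = M_r/M_o = 3192/695.4 = 4.590.

4.59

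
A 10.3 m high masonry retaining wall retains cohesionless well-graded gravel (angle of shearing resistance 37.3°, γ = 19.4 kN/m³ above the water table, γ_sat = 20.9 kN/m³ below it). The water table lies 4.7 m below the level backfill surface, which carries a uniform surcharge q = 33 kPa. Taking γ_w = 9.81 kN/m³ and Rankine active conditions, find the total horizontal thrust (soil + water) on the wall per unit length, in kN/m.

K_a = tan²(45° − φ/2) = 0.2453.
γ' = 20.9 − 9.81 = 11.09 kN/m³. h₂ = H − d_w = 5.6 m.
σ'_h: at surface K_a·q = 8.096; at WT K_a(q+γd_w) = 30.47; at base K_a(q+γd_w+γ'h₂) = 45.70 kPa.
P₁ = ½(8.096+30.47)×4.7 = 90.62; P₂ = ½(30.47+45.70)×5.6 = 213.3; P_w = ½γ_w h₂² = 153.8.
Total = 90.62+213.3+153.8 = 457.7 kN/m.

458 kN/m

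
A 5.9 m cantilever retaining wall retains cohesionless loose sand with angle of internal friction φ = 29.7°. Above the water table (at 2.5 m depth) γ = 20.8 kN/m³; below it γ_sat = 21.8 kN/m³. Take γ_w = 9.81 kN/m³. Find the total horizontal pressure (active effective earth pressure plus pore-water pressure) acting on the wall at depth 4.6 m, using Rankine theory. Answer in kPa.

K_a = (1 − sin φ)/(1 + sin φ) = 0.3374.
γ' = 21.8 − 9.81 = 11.99 kN/m³.
Effective vertical stress at 4.6 m: σ'_v = 20.8×2.5 + 11.99×2.10 = 77.18 kPa.
σ'_h = K_a σ'_v = 0.3374 × 77.18 = 26.04 kPa; u = γ_w × 2.10 = 20.60 kPa.
Total σ_h = 26.04 + 20.60 = 46.64 kPa.

46.6 kPa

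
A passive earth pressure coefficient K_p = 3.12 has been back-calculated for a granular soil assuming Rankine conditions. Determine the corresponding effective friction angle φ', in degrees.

31.0°

K_p = (1+sin φ)/(1−sin φ) ⇒ sin φ = (K_p − 1)/(K_p + 1) = 0.5146.
φ = arcsin(0.5146) = 30.97°.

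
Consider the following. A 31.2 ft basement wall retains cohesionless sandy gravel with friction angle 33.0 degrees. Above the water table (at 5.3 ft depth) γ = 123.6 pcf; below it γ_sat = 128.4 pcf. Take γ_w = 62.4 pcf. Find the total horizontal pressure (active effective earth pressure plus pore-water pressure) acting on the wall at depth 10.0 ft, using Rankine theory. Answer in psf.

K_a = (1 − sin φ)/(1 + sin φ) = 0.2948.
γ' = 128.4 − 62.4 = 66.00 pcf.
Effective vertical stress at 10.0 ft: σ'_v = 123.6×5.3 + 66.00×4.70 = 965.3 psf.
σ'_h = K_a σ'_v = 0.2948 × 965.3 = 284.6 psf; u = γ_w × 4.70 = 293.3 psf.
Total σ_h = 284.6 + 293.3 = 577.8 psf.

578 psf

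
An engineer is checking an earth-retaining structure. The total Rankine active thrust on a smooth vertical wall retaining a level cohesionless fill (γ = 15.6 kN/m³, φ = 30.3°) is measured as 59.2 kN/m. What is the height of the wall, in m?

4.80 m

K_a = 0.3293. P_a = ½ K_a γ H² ⇒ H = √(2P_a/(K_a γ)).
H = √(2×59.2/(0.3293×15.6)) = 4.801 m.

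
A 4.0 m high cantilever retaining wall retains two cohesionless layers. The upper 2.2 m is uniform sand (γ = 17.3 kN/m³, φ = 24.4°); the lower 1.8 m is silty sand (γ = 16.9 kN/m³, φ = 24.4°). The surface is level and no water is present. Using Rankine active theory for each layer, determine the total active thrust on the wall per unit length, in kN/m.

57.2 kN/m

K_a1 = tan²(45°−24.4°/2) = 0.4153; K_a2 = tan²(45°−24.4°/2) = 0.4153.
Layer 1: σ at base = K_a1 γ₁ h₁ = 15.81 kPa; P₁ = ½×15.81×2.2 = 17.39.
Layer 2: σ_v at top = γ₁h₁ = 38.06; σ_h top = K_a2×38.06 = 15.81; σ_h base = K_a2×(38.06+16.9×1.8) = 28.44.
P₂ = ½(15.81+28.44)×1.8 = 39.82. Total P_a = 17.39+39.82 = 57.21 kN/m.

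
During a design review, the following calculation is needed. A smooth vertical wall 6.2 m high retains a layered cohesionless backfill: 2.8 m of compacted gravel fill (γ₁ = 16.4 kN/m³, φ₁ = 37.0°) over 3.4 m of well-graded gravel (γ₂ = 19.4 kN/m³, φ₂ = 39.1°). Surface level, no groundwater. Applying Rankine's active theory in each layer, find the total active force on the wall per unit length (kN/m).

76.7 kN/m

K_a1 = tan²(45°−37.0°/2) = 0.2486; K_a2 = tan²(45°−39.1°/2) = 0.2265.
Layer 1: σ at base = K_a1 γ₁ h₁ = 11.41 kPa; P₁ = ½×11.41×2.8 = 15.98.
Layer 2: σ_v at top = γ₁h₁ = 45.92; σ_h top = K_a2×45.92 = 10.40; σ_h base = K_a2×(45.92+19.4×3.4) = 25.34.
P₂ = ½(10.40+25.34)×3.4 = 60.76. Total P_a = 15.98+60.76 = 76.74 kN/m.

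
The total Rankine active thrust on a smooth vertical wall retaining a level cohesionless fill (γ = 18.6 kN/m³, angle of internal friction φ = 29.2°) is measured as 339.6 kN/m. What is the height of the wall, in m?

K_a = 0.3442. P_a = ½ K_a γ H² ⇒ H = √(2P_a/(K_a γ)).
H = √(2×339.6/(0.3442×18.6)) = 10.30 m.

10.3 m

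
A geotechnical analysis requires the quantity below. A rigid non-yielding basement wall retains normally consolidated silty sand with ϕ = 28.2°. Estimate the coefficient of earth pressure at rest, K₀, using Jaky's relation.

0.527

K₀ = 1 − sin φ' = 1 − sin 28.2° = 0.5274.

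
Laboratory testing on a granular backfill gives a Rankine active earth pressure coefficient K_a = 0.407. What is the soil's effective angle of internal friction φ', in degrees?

24.9°

K_a = tan²(45° − φ/2) ⇒ 45° − φ/2 = arctan(√0.407) = 32.54°.
φ = 2(45° − 32.54°) = 24.93°.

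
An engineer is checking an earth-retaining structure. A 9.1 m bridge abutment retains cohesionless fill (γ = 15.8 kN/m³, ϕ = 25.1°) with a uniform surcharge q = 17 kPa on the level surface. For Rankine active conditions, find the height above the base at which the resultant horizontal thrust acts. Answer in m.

3.32 m

K_a = 0.4043.
Triangular part P₁ = ½K_aγH² = 264.5 at H/3 = 3.033 m; rectangular part P₂ = K_a q H = 62.54 at H/2 = 4.550 m.
ȳ = (P₁·3.033 + P₂·4.550)/(P₁+P₂) = 3.323 m.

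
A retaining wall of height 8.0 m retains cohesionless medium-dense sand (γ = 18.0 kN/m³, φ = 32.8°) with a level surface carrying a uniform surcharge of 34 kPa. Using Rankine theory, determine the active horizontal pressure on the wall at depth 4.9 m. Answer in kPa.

K_a = (1 − sin φ)/(1 + sin φ) = 0.2973.
σ_v = γz + q = 18.0 × 4.9 + 34 = 122.2 kPa.
σ_h = K_a σ_v = 0.2973 × 122.2 = 36.33 kPa.

36.3 kPa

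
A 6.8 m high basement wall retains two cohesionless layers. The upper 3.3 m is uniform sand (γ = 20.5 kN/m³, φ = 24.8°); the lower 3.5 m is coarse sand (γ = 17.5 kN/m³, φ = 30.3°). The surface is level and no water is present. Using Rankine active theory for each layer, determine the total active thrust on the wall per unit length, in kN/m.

K_a1 = tan²(45°−24.8°/2) = 0.4090; K_a2 = tan²(45°−30.3°/2) = 0.3293.
Layer 1: σ at base = K_a1 γ₁ h₁ = 27.67 kPa; P₁ = ½×27.67×3.3 = 45.65.
Layer 2: σ_v at top = γ₁h₁ = 67.65; σ_h top = K_a2×67.65 = 22.28; σ_h base = K_a2×(67.65+17.5×3.5) = 42.45.
P₂ = ½(22.28+42.45)×3.5 = 113.3. Total P_a = 45.65+113.3 = 158.9 kN/m.

159 kN/m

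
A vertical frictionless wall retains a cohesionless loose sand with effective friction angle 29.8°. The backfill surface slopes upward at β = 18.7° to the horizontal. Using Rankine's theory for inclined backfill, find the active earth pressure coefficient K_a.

K_a = cos β · (cos β − √(cos²β − cos²φ)) / (cos β + √(cos²β − cos²φ)).
cos β = 0.9472, cos φ = 0.8678, √(cos²β − cos²φ) = 0.3797.
K_a = 0.9472 × (0.9472 − 0.3797)/(0.9472 + 0.3797) = 0.4051.

0.405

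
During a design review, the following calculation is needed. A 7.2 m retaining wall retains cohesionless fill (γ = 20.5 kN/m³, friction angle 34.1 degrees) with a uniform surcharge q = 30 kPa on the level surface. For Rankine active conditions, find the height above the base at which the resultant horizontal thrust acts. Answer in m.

K_a = 0.2815.
Triangular part P₁ = ½K_aγH² = 149.6 at H/3 = 2.400 m; rectangular part P₂ = K_a q H = 60.81 at H/2 = 3.600 m.
ȳ = (P₁·2.400 + P₂·3.600)/(P₁+P₂) = 2.747 m.

2.75 m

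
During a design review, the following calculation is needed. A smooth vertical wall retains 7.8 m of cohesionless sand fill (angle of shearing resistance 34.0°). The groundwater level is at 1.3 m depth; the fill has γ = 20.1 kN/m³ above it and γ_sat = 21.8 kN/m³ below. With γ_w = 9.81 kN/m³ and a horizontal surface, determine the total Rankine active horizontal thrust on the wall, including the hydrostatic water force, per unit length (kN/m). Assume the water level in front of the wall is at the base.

K_a = tan²(45° − φ/2) = 0.2827.
γ' = 21.8 − 9.81 = 11.99 kN/m³. Depth below WT = 6.5 m.
σ'_h at WT = K_a γ d_w = 7.387 kPa; at base = 7.387 + K_a γ' × 6.5 = 29.42 kPa.
P₁ (0–1.3 m) = ½×7.387×1.3 = 4.802. P₂ (1.3–7.8 m) = ½(7.387+29.42)×6.5 = 119.6.
P_w = ½ γ_w h₂² = 0.5×9.81×6.5² = 207.2. Total = 4.802+119.6+207.2 = 331.7 kN/m.

332 kN/m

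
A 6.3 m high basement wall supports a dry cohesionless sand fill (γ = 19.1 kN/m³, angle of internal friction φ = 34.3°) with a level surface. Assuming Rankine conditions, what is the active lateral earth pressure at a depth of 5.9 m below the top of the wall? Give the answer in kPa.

K_a = (1 − sin φ)/(1 + sin φ) = 0.2792.
σ_h = K_a γ z = 0.2792 × 19.1 × 5.9 = 31.46 kPa.

31.5 kPa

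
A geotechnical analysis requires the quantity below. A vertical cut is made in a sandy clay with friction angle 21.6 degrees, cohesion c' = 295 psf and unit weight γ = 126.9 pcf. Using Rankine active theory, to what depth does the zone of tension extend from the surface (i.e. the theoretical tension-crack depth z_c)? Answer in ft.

K_a = tan²(45° − 21.6°/2) = 0.4619; √K_a = 0.6796.
The active pressure is zero where K_a γ z = 2c√K_a, so z_c = 2c/(γ√K_a) = 2×295/(126.9×0.6796) = 6.841 ft.

6.84 ft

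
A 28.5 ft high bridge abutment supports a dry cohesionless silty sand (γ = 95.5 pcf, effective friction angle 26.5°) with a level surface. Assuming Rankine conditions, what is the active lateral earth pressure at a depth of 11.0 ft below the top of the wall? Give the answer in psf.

K_a = (1 − sin φ)/(1 + sin φ) = 0.3829.
σ_h = K_a γ z = 0.3829 × 95.5 × 11.0 = 402.3 psf.

402 psf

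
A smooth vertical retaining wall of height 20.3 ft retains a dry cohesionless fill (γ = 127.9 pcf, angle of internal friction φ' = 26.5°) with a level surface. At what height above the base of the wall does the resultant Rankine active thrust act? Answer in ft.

K_a = 0.3829.
The pressure distribution is triangular, so the resultant acts at H/3 above the base = 20.3/3 = 6.767 ft.

6.77 ft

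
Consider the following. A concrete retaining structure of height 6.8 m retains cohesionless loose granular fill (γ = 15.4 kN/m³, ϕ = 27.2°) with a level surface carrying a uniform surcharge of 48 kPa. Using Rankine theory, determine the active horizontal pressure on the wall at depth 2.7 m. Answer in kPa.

33.4 kPa

K_a = (1 − sin φ)/(1 + sin φ) = 0.3726.
σ_v = γz + q = 15.4 × 2.7 + 48 = 89.58 kPa.
σ_h = K_a σ_v = 0.3726 × 89.58 = 33.38 kPa.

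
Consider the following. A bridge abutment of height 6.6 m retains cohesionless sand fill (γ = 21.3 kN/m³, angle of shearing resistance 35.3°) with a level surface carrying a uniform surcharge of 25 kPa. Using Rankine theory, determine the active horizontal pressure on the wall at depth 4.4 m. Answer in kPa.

K_a = (1 − sin φ)/(1 + sin φ) = 0.2675.
σ_v = γz + q = 21.3 × 4.4 + 25 = 118.7 kPa.
σ_h = K_a σ_v = 0.2675 × 118.7 = 31.76 kPa.

31.8 kPa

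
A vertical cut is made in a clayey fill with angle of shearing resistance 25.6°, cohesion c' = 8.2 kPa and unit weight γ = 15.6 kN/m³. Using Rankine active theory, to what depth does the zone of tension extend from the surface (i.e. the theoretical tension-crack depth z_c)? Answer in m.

1.67 m

K_a = tan²(45° − 25.6°/2) = 0.3966; √K_a = 0.6297.
The active pressure is zero where K_a γ z = 2c√K_a, so z_c = 2c/(γ√K_a) = 2×8.2/(15.6×0.6297) = 1.669 m.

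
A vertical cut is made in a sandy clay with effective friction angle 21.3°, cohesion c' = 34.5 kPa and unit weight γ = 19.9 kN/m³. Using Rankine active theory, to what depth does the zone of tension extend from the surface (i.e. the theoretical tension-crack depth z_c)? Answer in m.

K_a = tan²(45° − 21.3°/2) = 0.4671; √K_a = 0.6834.
The active pressure is zero where K_a γ z = 2c√K_a, so z_c = 2c/(γ√K_a) = 2×34.5/(19.9×0.6834) = 5.073 m.

5.07 m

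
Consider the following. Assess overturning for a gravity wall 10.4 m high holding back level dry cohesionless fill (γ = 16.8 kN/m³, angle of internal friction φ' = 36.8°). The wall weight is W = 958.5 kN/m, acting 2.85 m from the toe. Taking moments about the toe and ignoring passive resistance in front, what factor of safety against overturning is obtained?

3.46

K_a = tan²(45° − 36.8°/2) = 0.2508.
P_a = ½K_aγH² = 0.5×0.2508×16.8×10.4² = 227.8 kN/m, acting at H/3 = 3.467 m above the base.
Overturning moment M_o = P_a × H/3 = 227.8 × 3.467 = 789.8.
Resisting moment M_r = W × 2.85 = 958.5 × 2.85 = 2732.
FS_overturning = M_r/M_o = 2732/789.8 = 3.459.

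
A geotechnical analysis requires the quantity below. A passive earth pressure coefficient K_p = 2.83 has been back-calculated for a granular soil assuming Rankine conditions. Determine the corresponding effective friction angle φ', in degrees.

28.5°

K_p = (1+sin φ)/(1−sin φ) ⇒ sin φ = (K_p − 1)/(K_p + 1) = 0.4778.
φ = arcsin(0.4778) = 28.54°.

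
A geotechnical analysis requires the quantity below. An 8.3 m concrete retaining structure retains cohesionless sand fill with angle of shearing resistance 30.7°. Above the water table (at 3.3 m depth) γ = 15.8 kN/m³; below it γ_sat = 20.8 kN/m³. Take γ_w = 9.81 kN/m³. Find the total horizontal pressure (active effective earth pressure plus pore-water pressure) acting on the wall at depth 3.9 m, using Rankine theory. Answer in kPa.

K_a = (1 − sin φ)/(1 + sin φ) = 0.3240.
γ' = 20.8 − 9.81 = 10.99 kN/m³.
Effective vertical stress at 3.9 m: σ'_v = 15.8×3.3 + 10.99×0.600 = 58.73 kPa.
σ'_h = K_a σ'_v = 0.3240 × 58.73 = 19.03 kPa; u = γ_w × 0.600 = 5.886 kPa.
Total σ_h = 19.03 + 5.886 = 24.92 kPa.

24.9 kPa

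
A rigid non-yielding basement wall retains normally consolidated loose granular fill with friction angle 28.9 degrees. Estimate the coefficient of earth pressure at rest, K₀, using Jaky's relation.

0.517

K₀ = 1 − sin φ' = 1 − sin 28.9° = 0.5167.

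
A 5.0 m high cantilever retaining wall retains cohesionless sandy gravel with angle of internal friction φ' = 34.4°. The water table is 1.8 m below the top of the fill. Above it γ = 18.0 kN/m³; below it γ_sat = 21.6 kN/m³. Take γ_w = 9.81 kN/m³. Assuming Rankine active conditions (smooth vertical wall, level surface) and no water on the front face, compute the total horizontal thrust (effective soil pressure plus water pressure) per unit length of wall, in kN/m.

K_a = tan²(45° − φ/2) = 0.2780.
γ' = 21.6 − 9.81 = 11.79 kN/m³. Depth below WT = 3.2 m.
σ'_h at WT = K_a γ d_w = 9.007 kPa; at base = 9.007 + K_a γ' × 3.2 = 19.49 kPa.
P₁ (0–1.8 m) = ½×9.007×1.8 = 8.106. P₂ (1.8–5.0 m) = ½(9.007+19.49)×3.2 = 45.60.
P_w = ½ γ_w h₂² = 0.5×9.81×3.2² = 50.23. Total = 8.106+45.60+50.23 = 103.9 kN/m.

104 kN/m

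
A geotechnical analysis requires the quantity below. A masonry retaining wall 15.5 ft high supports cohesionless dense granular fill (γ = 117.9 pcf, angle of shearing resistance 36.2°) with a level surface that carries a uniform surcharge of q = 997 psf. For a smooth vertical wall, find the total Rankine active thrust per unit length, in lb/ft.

7620 lb/ft

K_a = tan²(45° − φ/2) = 0.2574.
Soil triangle: ½ K_a γ H² = 0.5×0.2574×117.9×15.5² = 3645 lb/ft.
Surcharge rectangle: K_a q H = 0.2574×997×15.5 = 3977 lb/ft.
Total = 3645 + 3977 = 7623 lb/ft.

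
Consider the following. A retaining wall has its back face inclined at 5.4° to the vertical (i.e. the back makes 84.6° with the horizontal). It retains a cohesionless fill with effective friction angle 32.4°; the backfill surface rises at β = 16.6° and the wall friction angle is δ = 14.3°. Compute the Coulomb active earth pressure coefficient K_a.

K_a = sin²(α+φ) / [sin²α · sin(α−δ) · (1 + √{sin(φ+δ)sin(φ−β) / (sin(α−δ)sin(α+β))})²].
With α = 84.6°, φ = 32.4°, δ = 14.3°, β = 16.6°: K_a = 0.3974.

0.397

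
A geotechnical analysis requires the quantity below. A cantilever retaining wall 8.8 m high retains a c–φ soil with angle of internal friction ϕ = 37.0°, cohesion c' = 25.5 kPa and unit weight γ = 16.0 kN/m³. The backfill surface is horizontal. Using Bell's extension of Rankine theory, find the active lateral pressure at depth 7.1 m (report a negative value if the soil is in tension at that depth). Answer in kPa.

2.81 kPa

K_a = (1 − sin φ)/(1 + sin φ) = 0.2486.
σ_a = K_a γ z − 2c√K_a = 0.2486×16.0×7.1 − 2×25.5×0.4986 = 2.811 kPa.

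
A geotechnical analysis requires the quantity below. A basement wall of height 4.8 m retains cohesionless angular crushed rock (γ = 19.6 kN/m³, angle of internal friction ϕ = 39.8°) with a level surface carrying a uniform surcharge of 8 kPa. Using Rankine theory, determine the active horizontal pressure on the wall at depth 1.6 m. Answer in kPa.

K_a = (1 − sin φ)/(1 + sin φ) = 0.2194.
σ_v = γz + q = 19.6 × 1.6 + 8 = 39.36 kPa.
σ_h = K_a σ_v = 0.2194 × 39.36 = 8.637 kPa.

8.64 kPa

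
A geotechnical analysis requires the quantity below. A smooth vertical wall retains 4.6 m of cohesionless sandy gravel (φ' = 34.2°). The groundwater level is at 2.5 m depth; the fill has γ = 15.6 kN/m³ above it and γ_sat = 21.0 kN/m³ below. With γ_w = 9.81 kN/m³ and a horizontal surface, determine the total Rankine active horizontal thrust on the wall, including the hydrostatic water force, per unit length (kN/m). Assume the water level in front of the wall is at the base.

K_a = tan²(45° − φ/2) = 0.2803.
γ' = 21.0 − 9.81 = 11.19 kN/m³. Depth below WT = 2.1 m.
σ'_h at WT = K_a γ d_w = 10.93 kPa; at base = 10.93 + K_a γ' × 2.1 = 17.52 kPa.
P₁ (0–2.5 m) = ½×10.93×2.5 = 13.67. P₂ (2.5–4.6 m) = ½(10.93+17.52)×2.1 = 29.88.
P_w = ½ γ_w h₂² = 0.5×9.81×2.1² = 21.63. Total = 13.67+29.88+21.63 = 65.17 kN/m.

65.2 kN/m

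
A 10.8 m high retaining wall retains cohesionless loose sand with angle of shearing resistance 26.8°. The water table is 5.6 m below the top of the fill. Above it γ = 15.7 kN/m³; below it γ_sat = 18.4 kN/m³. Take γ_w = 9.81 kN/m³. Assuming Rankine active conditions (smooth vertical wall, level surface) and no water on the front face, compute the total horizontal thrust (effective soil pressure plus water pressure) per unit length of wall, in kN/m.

443 kN/m

K_a = tan²(45° − φ/2) = 0.3785.
γ' = 18.4 − 9.81 = 8.590 kN/m³. Depth below WT = 5.2 m.
σ'_h at WT = K_a γ d_w = 33.28 kPa; at base = 33.28 + K_a γ' × 5.2 = 50.18 kPa.
P₁ (0–5.6 m) = ½×33.28×5.6 = 93.17. P₂ (5.6–10.8 m) = ½(33.28+50.18)×5.2 = 217.0.
P_w = ½ γ_w h₂² = 0.5×9.81×5.2² = 132.6. Total = 93.17+217.0+132.6 = 442.8 kN/m.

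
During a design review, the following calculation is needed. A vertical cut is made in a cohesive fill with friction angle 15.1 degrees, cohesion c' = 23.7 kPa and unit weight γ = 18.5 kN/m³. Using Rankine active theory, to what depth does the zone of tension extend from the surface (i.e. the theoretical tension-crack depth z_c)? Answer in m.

3.35 m

K_a = tan²(45° − 15.1°/2) = 0.5867; √K_a = 0.7659.
The active pressure is zero where K_a γ z = 2c√K_a, so z_c = 2c/(γ√K_a) = 2×23.7/(18.5×0.7659) = 3.345 m.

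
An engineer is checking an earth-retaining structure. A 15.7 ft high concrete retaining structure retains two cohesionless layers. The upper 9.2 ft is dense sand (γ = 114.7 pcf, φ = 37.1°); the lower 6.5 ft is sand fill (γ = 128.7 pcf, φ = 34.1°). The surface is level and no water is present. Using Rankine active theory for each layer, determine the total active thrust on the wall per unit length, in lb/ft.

K_a1 = tan²(45°−37.1°/2) = 0.2475; K_a2 = tan²(45°−34.1°/2) = 0.2815.
Layer 1: σ at base = K_a1 γ₁ h₁ = 261.2 psf; P₁ = ½×261.2×9.2 = 1201.
Layer 2: σ_v at top = γ₁h₁ = 1055; σ_h top = K_a2×1055 = 297.1; σ_h base = K_a2×(1055+128.7×6.5) = 532.6.
P₂ = ½(297.1+532.6)×6.5 = 2696. Total P_a = 1201+2696 = 3898 lb/ft.

3900 lb/ft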